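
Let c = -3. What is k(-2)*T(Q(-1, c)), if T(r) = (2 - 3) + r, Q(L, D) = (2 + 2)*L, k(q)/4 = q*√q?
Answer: 40*I*√2 ≈ 56.569*I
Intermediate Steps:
k(q) = 4*q^(3/2) (k(q) = 4*(q*√q) = 4*q^(3/2))
Q(L, D) = 4*L
T(r) = -1 + r
k(-2)*T(Q(-1, c)) = (4*(-2)^(3/2))*(-1 + 4*(-1)) = (4*(-2*I*√2))*(-1 - 4) = -8*I*√2*(-5) = 40*I*√2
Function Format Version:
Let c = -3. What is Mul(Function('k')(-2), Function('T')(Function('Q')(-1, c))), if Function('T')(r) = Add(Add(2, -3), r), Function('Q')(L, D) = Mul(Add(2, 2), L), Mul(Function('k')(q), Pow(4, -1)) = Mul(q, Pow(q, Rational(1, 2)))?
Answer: Mul(40, I, Pow(2, Rational(1, 2))) ≈ Mul(56.569, I)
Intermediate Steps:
Function('k')(q) = Mul(4, Pow(q, Rational(3, 2))) (Function('k')(q) = Mul(4, Mul(q, Pow(q, Rational(1, 2)))) = Mul(4, Pow(q, Rational(3, 2))))
Function('Q')(L, D) = Mul(4, L)
Function('T')(r) = Add(-1, r)
Mul(Function('k')(-2), Function('T')(Function('Q')(-1, c))) = Mul(Mul(4, Pow(-2, Rational(3, 2))), Add(-1, Mul(4, -1))) = Mul(Mul(4, Mul(-2, I, Pow(2, Rational(1, 2)))), Add(-1, -4)) = Mul(Mul(-8, I, Pow(2, Rational(1, 2))), -5) = Mul(40, I, Pow(2, Rational(1, 2)))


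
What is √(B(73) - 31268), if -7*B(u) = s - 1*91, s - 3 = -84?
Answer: 4*I*√95683/7 ≈ 176.76*I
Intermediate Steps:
s = -81 (s = 3 - 84 = -81)
B(u) = 172/7 (B(u) = -(-81 - 1*91)/7 = -(-81 - 91)/7 = -⅐*(-172) = 172/7)
√(B(73) - 31268) = √(172/7 - 31268) = √(-218704/7) = 4*I*√95683/7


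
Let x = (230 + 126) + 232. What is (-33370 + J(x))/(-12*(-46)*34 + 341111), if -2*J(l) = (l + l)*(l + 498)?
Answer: -671938/359879 ≈ -1.8671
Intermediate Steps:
x = 588 (x = 356 + 232 = 588)
J(l) = -l*(498 + l) (J(l) = -(l + l)*(l + 498)/2 = -2*l*(498 + l)/2 = -l*(498 + l))
(-33370 + J(x))/(-12*(-46)*34 + 341111) = (-33370 - 1*588*(498 + 588))/(-12*(-46)*34 + 341111) = (-33370 - 1*588*1086)/(552*34 + 341111) = (-33370 - 638568)/(18768 + 341111) = -671938/359879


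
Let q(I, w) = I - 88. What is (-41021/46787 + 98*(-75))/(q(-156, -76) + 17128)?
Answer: -343925471/789951708 ≈ -0.43538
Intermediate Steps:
q(I, w) = -88 + I
(-41021/46787 + 98*(-75))/(q(-156, -76) + 17128) = (-41021/46787 + 98*(-75))/((-88 - 156) + 17128) = (-41021*1/46787 - 7350)/(-244 + 17128) = (-41021/46787 - 7350)/16884 = -343925471/46787*1/16884 = -343925471/789951708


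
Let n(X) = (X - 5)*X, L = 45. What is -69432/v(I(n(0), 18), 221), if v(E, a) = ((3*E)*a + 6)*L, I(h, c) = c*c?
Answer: -11572/1611135 ≈ -0.0071825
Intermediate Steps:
n(X) = X*(-5 + X) (n(X) = (-5 + X)*X = X*(-5 + X))
I(h, c) = c**2
v(E, a) = 270 + 135*E*a (v(E, a) = ((3*E)*a + 6)*45 = (3*E*a + 6)*45 = (6 + 3*E*a)*45 = 270 + 135*E*a)
-69432/v(I(n(0), 18), 221) = -69432/(270 + 135*18**2*221) = -69432/(270 + 135*324*221) = -69432/(270 + 9666540) = -69432/9666810 = -69432*1/9666810 = -11572/1611135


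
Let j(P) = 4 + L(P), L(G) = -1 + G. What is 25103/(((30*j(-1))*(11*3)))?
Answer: 25103/1980 ≈ 12.678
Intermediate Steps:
j(P) = 3 + P (j(P) = 4 + (-1 + P) = 3 + P)
25103/(((30*j(-1))*(11*3))) = 25103/(((30*(3 - 1))*(11*3))) = 25103/(((30*2)*33)) = 25103/((60*33)) = 25103/1980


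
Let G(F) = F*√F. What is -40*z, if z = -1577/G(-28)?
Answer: 7885*I*√7/49 ≈ 425.75*I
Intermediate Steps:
G(F) = F^(3/2)
z = -1577*I*√7/392 ≈ -10.644*I
-40*z = -(-7885)*I*√7/49 = 7885*I*√7/49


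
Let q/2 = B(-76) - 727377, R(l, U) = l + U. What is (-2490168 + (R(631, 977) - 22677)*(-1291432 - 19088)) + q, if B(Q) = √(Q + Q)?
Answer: 27607400958 + 4*I*√38 ≈ 2.7607e+10 + 24.658*I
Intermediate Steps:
R(l, U) = U + l
B(Q) = √2*√Q (B(Q) = √(2*Q) = √2*√Q)
q = -1454754 + 4*I*√38 (q = 2*(√2*√(-76) - 727377) = 2*(√2*(2*I*√19) - 727377) = 2*(2*I*√38 - 727377) = 2*(-727377 + 2*I*√38) = -1454754 + 4*I*√38 ≈ -1.4548e+6 + 24.658*I)
(-2490168 + (R(631, 977) - 22677)*(-1291432 - 19088)) + q = (-2490168 + ((977 + 631) - 22677)*(-1291432 - 19088)) + (-1454754 + 4*I*√38) = (-2490168 + (1608 - 22677)*(-1310520)) + (-1454754 + 4*I*√38) = (-2490168 - 21069*(-1310520)) + (-1454754 + 4*I*√38) = (-2490168 + 27611345880) + (-1454754 + 4*I*√38) = 27608855712 + (-1454754 + 4*I*√38) = 27607400958 + 4*I*√38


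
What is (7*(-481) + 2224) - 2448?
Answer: -3591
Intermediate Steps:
(7*(-481) + 2224) - 2448 = (-3367 + 2224) - 2448 = -1143 - 2448 = -3591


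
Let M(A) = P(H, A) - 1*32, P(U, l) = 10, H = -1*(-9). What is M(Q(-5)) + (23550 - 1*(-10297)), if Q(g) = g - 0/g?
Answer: 33825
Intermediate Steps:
H = 9
Q(g) = g (Q(g) = g - 1*0 = g + 0 = g)
M(A) = -22 (M(A) = 10 - 1*32 = 10 - 32 = -22)
M(Q(-5)) + (23550 - 1*(-10297)) = -22 + (23550 - 1*(-10297)) = -22 + (23550 + 10297) = -22 + 33847 = 33825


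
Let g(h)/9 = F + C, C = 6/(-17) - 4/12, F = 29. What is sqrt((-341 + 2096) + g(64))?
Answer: sqrt(580839)/17 ≈ 44.831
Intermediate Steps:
C = -35/51 (C = 6*(-1/17) - 4*1/12 = -6/17 - 1/3 = -35/51 ≈ -0.68627)
g(h) = 4332/17 (g(h) = 9*(29 - 35/51) = 9*(1444/51) = 4332/17)
sqrt((-341 + 2096) + g(64)) = sqrt((-341 + 2096) + 4332/17) = sqrt(1755 + 4332/17) = sqrt(34167/17) = sqrt(580839)/17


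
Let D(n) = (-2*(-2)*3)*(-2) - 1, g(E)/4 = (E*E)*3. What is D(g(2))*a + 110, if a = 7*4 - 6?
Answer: -440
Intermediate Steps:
g(E) = 12*E² (g(E) = 4*((E*E)*3) = 4*(E²*3) = 4*(3*E²) = 12*E²)
a = 22 (a = 28 - 6 = 22)
D(n) = -25 (D(n) = (4*3)*(-2) - 1 = 12*(-2) - 1 = -24 - 1 = -25)
D(g(2))*a + 110 = -25*22 + 110 = -550 + 110 = -440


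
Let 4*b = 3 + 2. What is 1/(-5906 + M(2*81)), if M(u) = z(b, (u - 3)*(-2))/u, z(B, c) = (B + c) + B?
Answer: -324/1914175 ≈ -0.00016926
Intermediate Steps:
b = 5/4 (b = (3 + 2)/4 = (¼)*5 = 5/4 ≈ 1.2500)
z(B, c) = c + 2*B
M(u) = (17/2 - 2*u)/u (M(u) = ((u - 3)*(-2) + 2*(5/4))/u = ((-3 + u)*(-2) + 5/2)/u = ((6 - 2*u) + 5/2)/u = (17/2 - 2*u)/u)
1/(-5906 + M(2*81)) = 1/(-5906 + (-2 + 17/(2*((2*81))))) = 1/(-5906 + (-2 + (17/2)/162)) = 1/(-5906 + (-2 + (17/2)*(1/162))) = 1/(-5906 + (-2 + 17/324)) = 1/(-5906 - 631/324) = 1/(-1914175/324) = -324/1914175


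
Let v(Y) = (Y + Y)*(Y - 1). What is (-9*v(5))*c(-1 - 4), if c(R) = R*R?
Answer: -9000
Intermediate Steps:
c(R) = R²
v(Y) = 2*Y*(-1 + Y) (v(Y) = (2*Y)*(-1 + Y) = 2*Y*(-1 + Y))
(-9*v(5))*c(-1 - 4) = (-18*5*(-1 + 5))*(-1 - 4)² = -18*5*4*(-5)² = -9*40*25 = -360*25 = -9000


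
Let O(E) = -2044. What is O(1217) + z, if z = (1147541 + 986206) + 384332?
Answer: 2516035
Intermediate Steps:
z = 2518079 (z = 2133747 + 384332 = 2518079)
O(1217) + z = -2044 + 2518079 = 2516035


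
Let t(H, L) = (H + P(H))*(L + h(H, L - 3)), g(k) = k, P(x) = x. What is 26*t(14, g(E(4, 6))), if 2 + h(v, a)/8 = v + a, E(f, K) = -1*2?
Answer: 39312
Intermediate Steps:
E(f, K) = -2
h(v, a) = -16 + 8*a + 8*v (h(v, a) = -16 + 8*(v + a) = -16 + 8*(a + v) = -16 + (8*a + 8*v) = -16 + 8*a + 8*v)
t(H, L) = 2*H*(-40 + 8*H + 9*L) (t(H, L) = (H + H)*(L + (-16 + 8*(L - 3) + 8*H)) = (2*H)*(L + (-16 + 8*(-3 + L) + 8*H)) = (2*H)*(L + (-16 + (-24 + 8*L) + 8*H)) = (2*H)*(L + (-40 + 8*H + 8*L)) = (2*H)*(-40 + 8*H + 9*L) = 2*H*(-40 + 8*H + 9*L))
26*t(14, g(E(4, 6))) = 26*(2*14*(-40 + 8*14 + 9*(-2))) = 26*(2*14*(-40 + 112 - 18)) = 26*(2*14*54) = 26*1512 = 39312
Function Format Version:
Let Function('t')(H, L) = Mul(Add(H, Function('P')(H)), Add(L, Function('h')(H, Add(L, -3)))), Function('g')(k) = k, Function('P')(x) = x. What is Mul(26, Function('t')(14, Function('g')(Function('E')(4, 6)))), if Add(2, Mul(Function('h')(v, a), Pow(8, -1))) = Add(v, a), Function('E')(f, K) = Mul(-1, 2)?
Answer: 39312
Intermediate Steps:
Function('E')(f, K) = -2
Function('h')(v, a) = Add(-16, Mul(8, a), Mul(8, v)) (Function('h')(v, a) = Add(-16, Mul(8, Add(v, a))) = Add(-16, Mul(8, Add(a, v))) = Add(-16, Add(Mul(8, a), Mul(8, v))) = Add(-16, Mul(8, a), Mul(8, v)))
Function('t')(H, L) = Mul(2, H, Add(-40, Mul(8, H), Mul(9, L))) (Function('t')(H, L) = Mul(Add(H, H), Add(L, Add(-16, Mul(8, Add(L, -3)), Mul(8, H)))) = Mul(Mul(2, H), Add(L, Add(-16, Mul(8, Add(-3, L)), Mul(8, H)))) = Mul(Mul(2, H), Add(L, Add(-16, Add(-24, Mul(8, L)), Mul(8, H)))) = Mul(Mul(2, H), Add(L, Add(-40, Mul(8, H), Mul(8, L)))) = Mul(Mul(2, H), Add(-40, Mul(8, H), Mul(9, L))) = Mul(2, H, Add(-40, Mul(8, H), Mul(9, L))))
Mul(26, Function('t')(14, Function('g')(Function('E')(4, 6)))) = Mul(26, Mul(2, 14, Add(-40, Mul(8, 14), Mul(9, -2)))) = Mul(26, Mul(2, 14, Add(-40, 112, -18))) = Mul(26, Mul(2, 14, 54)) = Mul(26, 1512) = 39312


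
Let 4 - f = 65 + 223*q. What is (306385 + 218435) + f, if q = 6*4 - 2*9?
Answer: 523421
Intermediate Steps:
q = 6 (q = 24 - 18 = 6)
f = -1399 (f = 4 - (65 + 223*6) = 4 - (65 + 1338) = 4 - 1*1403 = 4 - 1403 = -1399)
(306385 + 218435) + f = (306385 + 218435) - 1399 = 524820 - 1399 = 523421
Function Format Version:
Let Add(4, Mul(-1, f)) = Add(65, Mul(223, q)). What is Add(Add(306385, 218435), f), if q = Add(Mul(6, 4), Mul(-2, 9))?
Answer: 523421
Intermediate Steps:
q = 6 (q = Add(24, -18) = 6)
f = -1399 (f = Add(4, Mul(-1, Add(65, Mul(223, 6)))) = Add(4, Mul(-1, Add(65, 1338))) = Add(4, Mul(-1, 1403)) = Add(4, -1403) = -1399)
Add(Add(306385, 218435), f) = Add(Add(306385, 218435), -1399) = Add(524820, -1399) = 523421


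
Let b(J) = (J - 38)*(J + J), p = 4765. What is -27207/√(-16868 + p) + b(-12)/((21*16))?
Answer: 25/7 + 27207*I*√247/1729 ≈ 3.5714 + 247.31*I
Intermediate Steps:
b(J) = 2*J*(-38 + J) (b(J) = (-38 + J)*(2*J) = 2*J*(-38 + J))
-27207/√(-16868 + p) + b(-12)/((21*16)) = -27207/√(-16868 + 4765) + (2*(-12)*(-38 - 12))/((21*16)) = -27207*(-I*√247/1729) + (2*(-12)*(-50))/336 = -27207*(-I*√247/1729) + 1200*(1/336) = -(-27207)*I*√247/1729 + 25/7 = 27207*I*√247/1729 + 25/7 = 25/7 + 27207*I*√247/1729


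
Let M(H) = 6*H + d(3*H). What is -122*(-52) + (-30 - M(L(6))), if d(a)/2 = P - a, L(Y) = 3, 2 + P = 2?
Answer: 6314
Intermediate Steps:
P = 0 (P = -2 + 2 = 0)
d(a) = -2*a (d(a) = 2*(0 - a) = 2*(-a) = -2*a)
M(H) = 0 (M(H) = 6*H - 6*H = 0)
-122*(-52) + (-30 - M(L(6))) = -122*(-52) + (-30 - 1*0) = 6344 + (-30 + 0) = 6344 - 30 = 6314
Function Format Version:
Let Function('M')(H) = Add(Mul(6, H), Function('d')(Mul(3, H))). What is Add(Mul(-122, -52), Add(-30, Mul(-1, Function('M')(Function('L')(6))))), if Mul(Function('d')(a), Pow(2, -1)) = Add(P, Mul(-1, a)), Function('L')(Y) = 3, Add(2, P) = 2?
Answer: 6314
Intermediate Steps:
P = 0 (P = Add(-2, 2) = 0)
Function('d')(a) = Mul(-2, a) (Function('d')(a) = Mul(2, Add(0, Mul(-1, a))) = Mul(2, Mul(-1, a)) = Mul(-2, a))
Function('M')(H) = 0 (Function('M')(H) = Add(Mul(6, H), Mul(-2, Mul(3, H))) = Add(Mul(6, H), Mul(-6, H)) = 0)
Add(Mul(-122, -52), Add(-30, Mul(-1, Function('M')(Function('L')(6))))) = Add(Mul(-122, -52), Add(-30, Mul(-1, 0))) = Add(6344, Add(-30, 0)) = Add(6344, -30) = 6314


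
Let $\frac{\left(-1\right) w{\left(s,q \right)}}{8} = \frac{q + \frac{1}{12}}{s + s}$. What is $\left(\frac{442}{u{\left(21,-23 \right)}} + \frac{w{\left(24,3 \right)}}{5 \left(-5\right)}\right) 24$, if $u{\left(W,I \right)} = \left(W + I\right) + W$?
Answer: $\frac{796303}{1425} \approx 558.81$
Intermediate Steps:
$u{\left(W,I \right)} = I + 2 W$ ($u{\left(W,I \right)} = \left(I + W\right) + W = I + 2 W$)
$w{\left(s,q \right)} = - \frac{4 \left(\frac{1}{12} + q\right)}{s}$ ($w{\left(s,q \right)} = - 8 \frac{q + \frac{1}{12}}{s + s} = - 8 \frac{q + \frac{1}{12}}{2 s} = - 8 \left(\frac{1}{12} + q\right) \frac{1}{2 s} = - 8 \frac{\frac{1}{12} + q}{2 s} = - \frac{4 \left(\frac{1}{12} + q\right)}{s}$)
$\left(\frac{442}{u{\left(21,-23 \right)}} + \frac{w{\left(24,3 \right)}}{5 \left(-5\right)}\right) 24 = \left(\frac{442}{-23 + 2 \cdot 21} + \frac{\frac{1}{3} \cdot \frac{1}{24} \left(-1 - 36\right)}{5 \left(-5\right)}\right) 24 = \left(\frac{442}{-23 + 42} + \frac{\frac{1}{3} \cdot \frac{1}{24} \left(-1 - 36\right)}{-25}\right) 24 = \left(\frac{442}{19} + \frac{1}{3} \cdot \frac{1}{24} \left(-37\right) \left(- \frac{1}{25}\right)\right) 24 = \left(442 \cdot \frac{1}{19} - - \frac{37}{1800}\right) 24 = \left(\frac{442}{19} + \frac{37}{1800}\right) 24 = \frac{796303}{34200} \cdot 24 = \frac{796303}{1425}$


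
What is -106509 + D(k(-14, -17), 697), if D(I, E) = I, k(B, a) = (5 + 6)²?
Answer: -106388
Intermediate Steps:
k(B, a) = 121 (k(B, a) = 11² = 121)
-106509 + D(k(-14, -17), 697) = -106509 + 121 = -106388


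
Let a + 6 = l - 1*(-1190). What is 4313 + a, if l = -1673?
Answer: 3824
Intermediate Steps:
a = -489 (a = -6 + (-1673 - 1*(-1190)) = -6 + (-1673 + 1190) = -6 - 483 = -489)
4313 + a = 4313 - 489 = 3824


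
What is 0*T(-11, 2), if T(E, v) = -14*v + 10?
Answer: 0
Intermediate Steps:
T(E, v) = 10 - 14*v
0*T(-11, 2) = 0*(10 - 14*2) = 0*(10 - 28) = 0*(-18) = 0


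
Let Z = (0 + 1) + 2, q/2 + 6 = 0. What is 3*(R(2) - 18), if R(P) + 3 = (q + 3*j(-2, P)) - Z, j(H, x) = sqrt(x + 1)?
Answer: -108 + 9*sqrt(3) ≈ -92.411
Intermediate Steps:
q = -12 (q = -12 + 2*0 = -12 + 0 = -12)
j(H, x) = sqrt(1 + x)
Z = 3 (Z = 1 + 2 = 3)
R(P) = -18 + 3*sqrt(1 + P) (R(P) = -3 + ((-12 + 3*sqrt(1 + P)) - 1*3) = -3 + ((-12 + 3*sqrt(1 + P)) - 3) = -3 + (-15 + 3*sqrt(1 + P)) = -18 + 3*sqrt(1 + P))
3*(R(2) - 18) = 3*((-18 + 3*sqrt(1 + 2)) - 18) = 3*((-18 + 3*sqrt(3)) - 18) = 3*(-36 + 3*sqrt(3)) = -108 + 9*sqrt(3)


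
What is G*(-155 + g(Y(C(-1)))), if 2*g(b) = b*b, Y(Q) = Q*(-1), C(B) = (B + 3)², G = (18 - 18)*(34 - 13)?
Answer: 0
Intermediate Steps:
G = 0 (G = 0*21 = 0)
C(B) = (3 + B)²
Y(Q) = -Q
g(b) = b²/2 (g(b) = (b*b)/2 = b²/2)
G*(-155 + g(Y(C(-1)))) = 0*(-155 + (-(3 - 1)²)²/2) = 0*(-155 + (-1*2²)²/2) = 0*(-155 + (-1*4)²/2) = 0*(-155 + (½)*(-4)²) = 0*(-155 + (½)*16) = 0*(-155 + 8) = 0*(-147) = 0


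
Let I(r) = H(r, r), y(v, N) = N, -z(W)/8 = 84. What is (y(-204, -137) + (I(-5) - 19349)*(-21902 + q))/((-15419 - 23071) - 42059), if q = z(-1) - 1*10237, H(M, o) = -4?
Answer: -634991146/80549 ≈ -7883.3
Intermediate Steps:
z(W) = -672 (z(W) = -8*84 = -672)
I(r) = -4
q = -10909 (q = -672 - 1*10237 = -672 - 10237 = -10909)
(y(-204, -137) + (I(-5) - 19349)*(-21902 + q))/((-15419 - 23071) - 42059) = (-137 + (-4 - 19349)*(-21902 - 10909))/((-15419 - 23071) - 42059) = (-137 - 19353*(-32811))/(-38490 - 42059) = (-137 + 634991283)/(-80549) = 634991146*(-1/80549) = -634991146/80549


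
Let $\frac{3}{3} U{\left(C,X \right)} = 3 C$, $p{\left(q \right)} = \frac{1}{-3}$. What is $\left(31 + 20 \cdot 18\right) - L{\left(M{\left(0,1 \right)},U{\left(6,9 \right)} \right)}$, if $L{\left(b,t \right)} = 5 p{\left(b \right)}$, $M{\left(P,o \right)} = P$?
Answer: $\frac{1178}{3} \approx 392.67$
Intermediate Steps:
$p{\left(q \right)} = - \frac{1}{3}$
$U{\left(C,X \right)} = 3 C$
$L{\left(b,t \right)} = - \frac{5}{3}$ ($L{\left(b,t \right)} = 5 \left(- \frac{1}{3}\right) = - \frac{5}{3}$)
$\left(31 + 20 \cdot 18\right) - L{\left(M{\left(0,1 \right)},U{\left(6,9 \right)} \right)} = \left(31 + 20 \cdot 18\right) - - \frac{5}{3} = \left(31 + 360\right) + \frac{5}{3} = 391 + \frac{5}{3} = \frac{1178}{3}$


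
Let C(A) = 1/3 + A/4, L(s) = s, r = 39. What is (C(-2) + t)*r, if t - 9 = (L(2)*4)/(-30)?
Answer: 3341/10 ≈ 334.10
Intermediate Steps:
C(A) = ⅓ + A/4 (C(A) = 1*(⅓) + A*(¼) = ⅓ + A/4)
t = 131/15 (t = 9 + (2*4)/(-30) = 9 + 8*(-1/30) = 9 - 4/15 = 131/15 ≈ 8.7333)
(C(-2) + t)*r = ((⅓ + (¼)*(-2)) + 131/15)*39 = ((⅓ - ½) + 131/15)*39 = (-⅙ + 131/15)*39 = (257/30)*39 = 3341/10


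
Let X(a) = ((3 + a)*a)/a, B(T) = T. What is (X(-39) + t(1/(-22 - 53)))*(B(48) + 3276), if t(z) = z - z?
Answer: -119664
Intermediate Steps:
t(z) = 0
X(a) = 3 + a (X(a) = (a*(3 + a))/a = 3 + a)
(X(-39) + t(1/(-22 - 53)))*(B(48) + 3276) = ((3 - 39) + 0)*(48 + 3276) = (-36 + 0)*3324 = -36*3324 = -119664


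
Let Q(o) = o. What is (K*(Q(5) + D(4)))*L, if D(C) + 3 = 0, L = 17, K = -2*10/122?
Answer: -340/61 ≈ -5.5738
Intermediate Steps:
K = -10/61 (K = -20*1/122 = -10/61 ≈ -0.16393)
D(C) = -3 (D(C) = -3 + 0 = -3)
(K*(Q(5) + D(4)))*L = -10*(5 - 3)/61*17 = -10/61*2*17 = -20/61*17 = -340/61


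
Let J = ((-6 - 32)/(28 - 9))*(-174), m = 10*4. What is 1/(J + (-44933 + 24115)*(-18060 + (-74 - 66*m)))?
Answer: 1/432473480 ≈ 2.3123e-9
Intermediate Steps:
m = 40
J = 348 (J = -38/19*(-174) = -38*1/19*(-174) = -2*(-174) = 348)
1/(J + (-44933 + 24115)*(-18060 + (-74 - 66*m))) = 1/(348 + (-44933 + 24115)*(-18060 + (-74 - 66*40))) = 1/(348 - 20818*(-18060 + (-74 - 2640))) = 1/(348 - 20818*(-18060 - 2714)) = 1/(348 - 20818*(-20774)) = 1/(348 + 432473132) = 1/432473480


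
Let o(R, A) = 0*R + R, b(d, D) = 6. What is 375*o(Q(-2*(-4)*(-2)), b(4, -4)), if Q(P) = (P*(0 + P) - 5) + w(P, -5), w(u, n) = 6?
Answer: 96375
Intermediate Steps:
Q(P) = 1 + P**2 (Q(P) = (P*(0 + P) - 5) + 6 = (P*P - 5) + 6 = (P**2 - 5) + 6 = (-5 + P**2) + 6 = 1 + P**2)
o(R, A) = R (o(R, A) = 0 + R = R)
375*o(Q(-2*(-4)*(-2)), b(4, -4)) = 375*(1 + (-2*(-4)*(-2))**2) = 375*(1 + (8*(-2))**2) = 375*(1 + (-16)**2) = 375*(1 + 256) = 375*257 = 96375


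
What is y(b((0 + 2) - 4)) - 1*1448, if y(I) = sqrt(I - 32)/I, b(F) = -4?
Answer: -1448 - 3*I/2 ≈ -1448.0 - 1.5*I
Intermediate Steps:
y(I) = sqrt(-32 + I)/I
y(b((0 + 2) - 4)) - 1*1448 = sqrt(-32 - 4)/(-4) - 1*1448 = -3*I/2 - 1448 = -1448 - 3*I/2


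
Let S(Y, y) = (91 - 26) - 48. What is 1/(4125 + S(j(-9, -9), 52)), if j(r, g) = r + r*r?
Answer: 1/4142 ≈ 0.00024143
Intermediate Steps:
j(r, g) = r + r²
S(Y, y) = 17 (S(Y, y) = 65 - 48 = 17)
1/(4125 + S(j(-9, -9), 52)) = 1/(4125 + 17) = 1/4142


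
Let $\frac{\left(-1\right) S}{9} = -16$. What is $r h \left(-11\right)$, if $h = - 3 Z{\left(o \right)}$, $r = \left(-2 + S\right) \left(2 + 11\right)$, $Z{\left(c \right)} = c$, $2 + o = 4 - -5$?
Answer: $426426$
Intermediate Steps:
$S = 144$ ($S = \left(-9\right) \left(-16\right) = 144$)
$o = 7$ ($o = -2 + \left(4 - -5\right) = -2 + \left(4 + 5\right) = -2 + 9 = 7$)
$r = 1846$ ($r = \left(-2 + 144\right) \left(2 + 11\right) = 142 \cdot 13 = 1846$)
$h = -21$ ($h = \left(-3\right) 7 = -21$)
$r h \left(-11\right) = 1846 \left(-21\right) \left(-11\right) = \left(-38766\right) \left(-11\right) = 426426$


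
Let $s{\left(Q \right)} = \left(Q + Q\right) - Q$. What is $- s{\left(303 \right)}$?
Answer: $-303$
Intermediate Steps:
$s{\left(Q \right)} = Q$ ($s{\left(Q \right)} = 2 Q - Q = Q$)
$- s{\left(303 \right)} = \left(-1\right) 303 = -303$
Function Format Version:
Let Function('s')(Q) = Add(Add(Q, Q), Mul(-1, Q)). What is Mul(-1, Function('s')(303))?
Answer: -303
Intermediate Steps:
Function('s')(Q) = Q (Function('s')(Q) = Add(Mul(2, Q), Mul(-1, Q)) = Q)
Mul(-1, Function('s')(303)) = Mul(-1, 303) = -303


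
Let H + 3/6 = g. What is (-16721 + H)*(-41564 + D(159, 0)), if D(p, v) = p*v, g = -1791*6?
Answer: 1141659170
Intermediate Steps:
g = -10746
H = -21493/2 (H = -½ - 10746 = -21493/2 ≈ -10747.)
(-16721 + H)*(-41564 + D(159, 0)) = (-16721 - 21493/2)*(-41564 + 159*0) = -54935*(-41564 + 0)/2 = -54935/2*(-41564) = 1141659170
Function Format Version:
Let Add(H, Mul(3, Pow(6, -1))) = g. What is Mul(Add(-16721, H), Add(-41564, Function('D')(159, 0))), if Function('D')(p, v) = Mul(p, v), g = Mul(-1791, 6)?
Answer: 1141659170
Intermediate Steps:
g = -10746
H = Rational(-21493, 2) (H = Add(Rational(-1, 2), -10746) = Rational(-21493, 2) ≈ -10747.)
Mul(Add(-16721, H), Add(-41564, Function('D')(159, 0))) = Mul(Add(-16721, Rational(-21493, 2)), Add(-41564, Mul(159, 0))) = Mul(Rational(-54935, 2), Add(-41564, 0)) = Mul(Rational(-54935, 2), -41564) = 1141659170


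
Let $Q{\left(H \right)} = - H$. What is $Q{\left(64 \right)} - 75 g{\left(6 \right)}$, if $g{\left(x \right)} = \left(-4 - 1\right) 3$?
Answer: $1061$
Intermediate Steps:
$g{\left(x \right)} = -15$ ($g{\left(x \right)} = \left(-5\right) 3 = -15$)
$Q{\left(64 \right)} - 75 g{\left(6 \right)} = \left(-1\right) 64 - -1125 = -64 + 1125 = 1061$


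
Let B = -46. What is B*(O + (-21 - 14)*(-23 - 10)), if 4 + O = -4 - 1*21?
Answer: -51796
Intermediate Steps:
O = -29 (O = -4 + (-4 - 1*21) = -4 + (-4 - 21) = -4 - 25 = -29)
B*(O + (-21 - 14)*(-23 - 10)) = -46*(-29 + (-21 - 14)*(-23 - 10)) = -46*(-29 - 35*(-33)) = -46*(-29 + 1155) = -46*1126 = -51796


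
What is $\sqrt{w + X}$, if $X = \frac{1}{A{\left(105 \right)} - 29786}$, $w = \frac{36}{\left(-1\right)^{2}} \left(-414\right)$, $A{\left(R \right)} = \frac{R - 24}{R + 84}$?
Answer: $\frac{i \sqrt{647904200506397}}{208499} \approx 122.08 i$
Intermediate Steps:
$A{\left(R \right)} = \frac{-24 + R}{84 + R}$
$w = -14904$ ($w = \frac{36}{1} \left(-414\right) = 36 \cdot 1 \left(-414\right) = 36 \left(-414\right) = -14904$)
$X = - \frac{7}{208499}$ ($X = \frac{1}{\frac{-24 + 105}{84 + 105} - 29786} = \frac{1}{\frac{1}{189} \cdot 81 - 29786} = \frac{1}{\frac{3}{7} - 29786} = \frac{1}{- \frac{208499}{7}} = - \frac{7}{208499} \approx -3.3573 \cdot 10^{-5}$)
$\sqrt{w + X} = \sqrt{-14904 - \frac{7}{208499}} = \sqrt{- \frac{3107469103}{208499}} = \frac{i \sqrt{647904200506397}}{208499}$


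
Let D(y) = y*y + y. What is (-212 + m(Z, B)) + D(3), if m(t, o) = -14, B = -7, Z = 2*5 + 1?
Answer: -214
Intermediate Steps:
D(y) = y + y**2 (D(y) = y**2 + y = y + y**2)
Z = 11 (Z = 10 + 1 = 11)
(-212 + m(Z, B)) + D(3) = (-212 - 14) + 3*(1 + 3) = -226 + 3*4 = -226 + 12 = -214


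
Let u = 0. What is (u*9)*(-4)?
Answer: 0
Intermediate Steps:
(u*9)*(-4) = (0*9)*(-4) = 0*(-4) = 0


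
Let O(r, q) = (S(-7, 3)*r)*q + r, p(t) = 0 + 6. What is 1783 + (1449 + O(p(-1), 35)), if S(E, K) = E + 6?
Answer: 3028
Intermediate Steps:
S(E, K) = 6 + E
p(t) = 6
O(r, q) = r - q*r (O(r, q) = ((6 - 7)*r)*q + r = (-r)*q + r = -q*r + r = r - q*r)
1783 + (1449 + O(p(-1), 35)) = 1783 + (1449 + 6*(1 - 1*35)) = 1783 + (1449 + 6*(1 - 35)) = 1783 + (1449 + 6*(-34)) = 1783 + (1449 - 204) = 1783 + 1245 = 3028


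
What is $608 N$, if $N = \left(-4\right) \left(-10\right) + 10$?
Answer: $30400$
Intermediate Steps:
$N = 50$ ($N = 40 + 10 = 50$)
$608 N = 608 \cdot 50 = 30400$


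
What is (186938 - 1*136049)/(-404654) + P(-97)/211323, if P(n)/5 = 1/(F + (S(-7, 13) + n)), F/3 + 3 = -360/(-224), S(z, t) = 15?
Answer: -3707071087753/29477448349278 ≈ -0.12576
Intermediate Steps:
F = -117/28 (F = -9 + 3*(-360/(-224)) = -9 + 3*(-360*(-1/224)) = -9 + 3*(45/28) = -9 + 135/28 = -117/28 ≈ -4.1786)
P(n) = 5/(303/28 + n) (P(n) = 5/(-117/28 + (15 + n)) = 5/(303/28 + n))
(186938 - 1*136049)/(-404654) + P(-97)/211323 = (186938 - 1*136049)/(-404654) + (140/(303 + 28*(-97)))/211323 = (186938 - 136049)*(-1/404654) + (140/(303 - 2716))*(1/211323) = 50889*(-1/404654) + (140/(-2413))*(1/211323) = -50889/404654 + (140*(-1/2413))*(1/211323) = -50889/404654 - 140/2413*1/211323 = -50889/404654 - 20/72846057 = -3707071087753/29477448349278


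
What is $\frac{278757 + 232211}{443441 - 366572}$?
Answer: $\frac{510968}{76869} \approx 6.6473$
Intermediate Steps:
$\frac{278757 + 232211}{443441 - 366572} = \frac{510968}{76869}$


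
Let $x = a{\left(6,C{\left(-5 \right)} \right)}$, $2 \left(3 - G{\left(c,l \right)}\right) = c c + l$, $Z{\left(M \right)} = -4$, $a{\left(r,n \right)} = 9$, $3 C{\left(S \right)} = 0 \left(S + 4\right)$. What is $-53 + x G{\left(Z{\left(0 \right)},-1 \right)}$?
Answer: $- \frac{187}{2} \approx -93.5$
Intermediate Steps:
$C{\left(S \right)} = 0$ ($C{\left(S \right)} = \frac{0 \left(S + 4\right)}{3} = \frac{0 \left(4 + S\right)}{3} = \frac{1}{3} \cdot 0 = 0$)
$G{\left(c,l \right)} = 3 - \frac{l}{2} - \frac{c^{2}}{2}$ ($G{\left(c,l \right)} = 3 - \frac{c c + l}{2} = 3 - \frac{c^{2} + l}{2} = 3 - \frac{l + c^{2}}{2} = 3 - \left(\frac{l}{2} + \frac{c^{2}}{2}\right) = 3 - \frac{l}{2} - \frac{c^{2}}{2}$)
$x = 9$
$-53 + x G{\left(Z{\left(0 \right)},-1 \right)} = -53 + 9 \left(3 - - \frac{1}{2} - \frac{\left(-4\right)^{2}}{2}\right) = -53 + 9 \left(3 + \frac{1}{2} - 8\right) = -53 + 9 \left(- \frac{9}{2}\right) = -53 - \frac{81}{2} = - \frac{187}{2}$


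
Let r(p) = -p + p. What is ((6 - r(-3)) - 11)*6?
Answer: -30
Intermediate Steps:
r(p) = 0
((6 - r(-3)) - 11)*6 = ((6 - 1*0) - 11)*6 = ((6 + 0) - 11)*6 = (6 - 11)*6 = -5*6 = -30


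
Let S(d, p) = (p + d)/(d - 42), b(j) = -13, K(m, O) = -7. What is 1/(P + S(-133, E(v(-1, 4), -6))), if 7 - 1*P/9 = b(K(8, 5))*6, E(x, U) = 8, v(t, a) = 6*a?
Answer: 7/5360 ≈ 0.0013060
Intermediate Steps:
P = 765 (P = 63 - (-117)*6 = 63 - 9*(-78) = 63 + 702 = 765)
S(d, p) = (d + p)/(-42 + d)
1/(P + S(-133, E(v(-1, 4), -6))) = 1/(765 + (-133 + 8)/(-42 - 133)) = 1/(765 - 125/(-175)) = 1/(765 - 1/175*(-125)) = 1/(765 + 5/7) = 1/(5360/7) = 7/5360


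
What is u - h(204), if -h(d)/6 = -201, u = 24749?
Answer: 23543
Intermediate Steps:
h(d) = 1206 (h(d) = -6*(-201) = 1206)
u - h(204) = 24749 - 1*1206 = 24749 - 1206 = 23543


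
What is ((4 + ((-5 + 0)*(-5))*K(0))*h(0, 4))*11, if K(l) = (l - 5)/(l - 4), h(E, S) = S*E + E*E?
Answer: 0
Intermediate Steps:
h(E, S) = E**2 + E*S (h(E, S) = E*S + E**2 = E**2 + E*S)
K(l) = (-5 + l)/(-4 + l)
((4 + ((-5 + 0)*(-5))*K(0))*h(0, 4))*11 = ((4 + ((-5 + 0)*(-5))*((-5 + 0)/(-4 + 0)))*(0*(0 + 4)))*11 = ((4 + (-5*(-5))*(-5/(-4)))*(0*4))*11 = ((4 + 25*(-1/4*(-5)))*0)*11 = ((4 + 25*(5/4))*0)*11 = ((4 + 125/4)*0)*11 = ((141/4)*0)*11 = 0*11 = 0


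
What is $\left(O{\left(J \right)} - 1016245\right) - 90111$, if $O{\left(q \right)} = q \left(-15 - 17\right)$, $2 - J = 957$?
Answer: $-1075796$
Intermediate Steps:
$J = -955$ ($J = 2 - 957 = -955$)
$O{\left(q \right)} = - 32 q$ ($O{\left(q \right)} = q \left(-32\right) = - 32 q$)
$\left(O{\left(J \right)} - 1016245\right) - 90111 = \left(\left(-32\right) \left(-955\right) - 1016245\right) - 90111 = \left(30560 - 1016245\right) - 90111 = -985685 - 90111 = -1075796$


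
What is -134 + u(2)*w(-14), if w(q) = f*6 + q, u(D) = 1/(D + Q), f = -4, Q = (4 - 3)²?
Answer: -440/3 ≈ -146.67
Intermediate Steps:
Q = 1 (Q = 1² = 1)
u(D) = 1/(1 + D) (u(D) = 1/(D + 1) = 1/(1 + D))
w(q) = -24 + q (w(q) = -4*6 + q = -24 + q)
-134 + u(2)*w(-14) = -134 + (-24 - 14)/(1 + 2) = -134 - 38/3 = -440/3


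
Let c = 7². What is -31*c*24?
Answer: -36456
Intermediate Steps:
c = 49
-31*c*24 = -31*49*24 = -1519*24 = -36456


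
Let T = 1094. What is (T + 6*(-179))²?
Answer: 400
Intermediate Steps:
(T + 6*(-179))² = (1094 + 6*(-179))² = (1094 - 1074)² = 20² = 400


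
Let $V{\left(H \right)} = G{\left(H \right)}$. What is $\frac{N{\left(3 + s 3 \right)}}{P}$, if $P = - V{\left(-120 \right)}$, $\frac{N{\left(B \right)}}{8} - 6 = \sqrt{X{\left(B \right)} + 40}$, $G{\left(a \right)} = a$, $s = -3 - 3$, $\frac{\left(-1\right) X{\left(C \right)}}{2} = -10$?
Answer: $\frac{2}{5} + \frac{2 \sqrt{15}}{15} \approx 0.9164$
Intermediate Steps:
$X{\left(C \right)} = 20$ ($X{\left(C \right)} = \left(-2\right) \left(-10\right) = 20$)
$s = -6$
$V{\left(H \right)} = H$
$N{\left(B \right)} = 48 + 16 \sqrt{15}$ ($N{\left(B \right)} = 48 + 8 \sqrt{20 + 40} = 48 + 8 \sqrt{60} = 48 + 8 \cdot 2 \sqrt{15} = 48 + 16 \sqrt{15}$)
$P = 120$ ($P = \left(-1\right) \left(-120\right) = 120$)
$\frac{N{\left(3 + s 3 \right)}}{P} = \frac{48 + 16 \sqrt{15}}{120} = \left(48 + 16 \sqrt{15}\right) \frac{1}{120} = \frac{2}{5} + \frac{2 \sqrt{15}}{15}$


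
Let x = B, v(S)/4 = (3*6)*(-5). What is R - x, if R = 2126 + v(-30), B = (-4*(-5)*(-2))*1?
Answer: 1806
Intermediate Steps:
v(S) = -360 (v(S) = 4*((3*6)*(-5)) = 4*(18*(-5)) = 4*(-90) = -360)
B = -40 (B = (20*(-2))*1 = -40*1 = -40)
x = -40
R = 1766 (R = 2126 - 360 = 1766)
R - x = 1766 - 1*(-40) = 1766 + 40 = 1806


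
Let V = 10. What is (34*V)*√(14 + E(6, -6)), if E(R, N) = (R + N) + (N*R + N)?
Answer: 680*I*√7 ≈ 1799.1*I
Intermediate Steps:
E(R, N) = R + 2*N + N*R (E(R, N) = (N + R) + (N + N*R) = R + 2*N + N*R)
(34*V)*√(14 + E(6, -6)) = (34*10)*√(14 + (6 + 2*(-6) - 6*6)) = 340*√(14 + (6 - 12 - 36)) = 340*√(14 - 42) = 340*√(-28) = 340*(2*I*√7) = 680*I*√7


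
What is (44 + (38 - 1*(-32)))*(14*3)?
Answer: 4788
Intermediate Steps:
(44 + (38 - 1*(-32)))*(14*3) = (44 + (38 + 32))*42 = (44 + 70)*42 = 114*42 = 4788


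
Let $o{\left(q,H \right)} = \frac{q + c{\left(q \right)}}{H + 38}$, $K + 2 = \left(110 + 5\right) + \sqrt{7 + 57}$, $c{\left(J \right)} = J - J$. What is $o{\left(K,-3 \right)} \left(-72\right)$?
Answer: $- \frac{8712}{35} \approx -248.91$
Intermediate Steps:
$c{\left(J \right)} = 0$
$K = 121$ ($K = -2 + \left(\left(110 + 5\right) + \sqrt{7 + 57}\right) = -2 + \left(115 + \sqrt{64}\right) = -2 + \left(115 + 8\right) = -2 + 123 = 121$)
$o{\left(q,H \right)} = \frac{q}{38 + H}$ ($o{\left(q,H \right)} = \frac{q + 0}{H + 38} = \frac{q}{38 + H}$)
$o{\left(K,-3 \right)} \left(-72\right) = \frac{121}{38 - 3} \left(-72\right) = \frac{121}{35} \left(-72\right) = - \frac{8712}{35}$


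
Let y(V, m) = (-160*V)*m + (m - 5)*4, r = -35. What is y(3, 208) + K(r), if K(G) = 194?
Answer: -98834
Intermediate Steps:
y(V, m) = -20 + 4*m - 160*V*m (y(V, m) = -160*V*m + (-5 + m)*4 = -160*V*m + (-20 + 4*m) = -20 + 4*m - 160*V*m)
y(3, 208) + K(r) = (-20 + 4*208 - 160*3*208) + 194 = (-20 + 832 - 99840) + 194 = -99028 + 194 = -98834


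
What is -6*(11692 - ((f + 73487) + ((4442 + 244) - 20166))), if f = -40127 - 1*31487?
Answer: -151794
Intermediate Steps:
f = -71614 (f = -40127 - 31487 = -71614)
-6*(11692 - ((f + 73487) + ((4442 + 244) - 20166))) = -6*(11692 - ((-71614 + 73487) + ((4442 + 244) - 20166))) = -6*(11692 - (1873 + (4686 - 20166))) = -6*(11692 - (1873 - 15480)) = -6*(11692 - 1*(-13607)) = -6*(11692 + 13607) = -6*25299 = -151794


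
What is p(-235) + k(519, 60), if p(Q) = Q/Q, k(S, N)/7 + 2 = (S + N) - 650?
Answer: -510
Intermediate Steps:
k(S, N) = -4564 + 7*N + 7*S (k(S, N) = -14 + 7*((S + N) - 650) = -14 + 7*((N + S) - 650) = -14 + 7*(-650 + N + S) = -14 + (-4550 + 7*N + 7*S) = -4564 + 7*N + 7*S)
p(Q) = 1
p(-235) + k(519, 60) = 1 + (-4564 + 7*60 + 7*519) = 1 + (-4564 + 420 + 3633) = 1 - 511 = -510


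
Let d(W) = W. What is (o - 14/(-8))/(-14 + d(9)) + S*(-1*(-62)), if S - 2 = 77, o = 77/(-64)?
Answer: 313465/64 ≈ 4897.9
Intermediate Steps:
o = -77/64 (o = 77*(-1/64) = -77/64 ≈ -1.2031)
S = 79 (S = 2 + 77 = 79)
(o - 14/(-8))/(-14 + d(9)) + S*(-1*(-62)) = (-77/64 - 14/(-8))/(-14 + 9) + 79*(-1*(-62)) = (-77/64 - 14*(-⅛))/(-5) + 79*62 = (-77/64 + 7/4)*(-⅕) + 4898 = (35/64)*(-⅕) + 4898 = -7/64 + 4898 = 313465/64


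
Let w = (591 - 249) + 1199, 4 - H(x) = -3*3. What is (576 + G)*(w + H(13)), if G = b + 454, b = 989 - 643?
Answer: 2138304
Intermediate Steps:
b = 346
H(x) = 13 (H(x) = 4 - (-3)*3 = 4 - 1*(-9) = 4 + 9 = 13)
w = 1541 (w = 342 + 1199 = 1541)
G = 800 (G = 346 + 454 = 800)
(576 + G)*(w + H(13)) = (576 + 800)*(1541 + 13) = 1376*1554 = 2138304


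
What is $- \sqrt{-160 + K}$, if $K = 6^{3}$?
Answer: $- 2 \sqrt{14} \approx -7.4833$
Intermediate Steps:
$K = 216$
$- \sqrt{-160 + K} = - \sqrt{-160 + 216} = - \sqrt{56} = - 2 \sqrt{14}$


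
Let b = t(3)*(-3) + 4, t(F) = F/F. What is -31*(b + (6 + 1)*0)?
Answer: -31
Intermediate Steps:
t(F) = 1
b = 1 (b = 1*(-3) + 4 = -3 + 4 = 1)
-31*(b + (6 + 1)*0) = -31*(1 + (6 + 1)*0) = -31*(1 + 7*0) = -31*(1 + 0) = -31*1 = -31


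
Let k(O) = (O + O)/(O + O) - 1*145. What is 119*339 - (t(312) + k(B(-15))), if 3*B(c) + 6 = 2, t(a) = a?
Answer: 40173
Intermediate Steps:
B(c) = -4/3 (B(c) = -2 + (⅓)*2 = -2 + ⅔ = -4/3)
k(O) = -144 (k(O) = (2*O)/((2*O)) - 145 = (2*O)*(1/(2*O)) - 145 = 1 - 145 = -144)
119*339 - (t(312) + k(B(-15))) = 119*339 - (312 - 144) = 40341 - 1*168 = 40341 - 168 = 40173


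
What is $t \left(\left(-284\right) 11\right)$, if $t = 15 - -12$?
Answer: $-84348$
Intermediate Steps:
$t = 27$ ($t = 15 + 12 = 27$)
$t \left(\left(-284\right) 11\right) = 27 \left(\left(-284\right) 11\right) = 27 \left(-3124\right) = -84348$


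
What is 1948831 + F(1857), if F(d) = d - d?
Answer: 1948831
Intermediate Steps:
F(d) = 0
1948831 + F(1857) = 1948831 + 0 = 1948831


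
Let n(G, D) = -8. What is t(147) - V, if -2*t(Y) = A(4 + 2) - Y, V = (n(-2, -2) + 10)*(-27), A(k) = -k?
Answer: 261/2 ≈ 130.50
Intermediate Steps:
V = -54 (V = (-8 + 10)*(-27) = 2*(-27) = -54)
t(Y) = 3 + Y/2 (t(Y) = -(-(4 + 2) - Y)/2 = -(-1*6 - Y)/2 = -(-6 - Y)/2 = 3 + Y/2)
t(147) - V = (3 + (½)*147) - 1*(-54) = (3 + 147/2) + 54 = 153/2 + 54 = 261/2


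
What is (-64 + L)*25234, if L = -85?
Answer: -3759866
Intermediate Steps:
(-64 + L)*25234 = (-64 - 85)*25234 = -149*25234 = -3759866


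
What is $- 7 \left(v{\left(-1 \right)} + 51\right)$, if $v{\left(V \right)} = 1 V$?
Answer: $-350$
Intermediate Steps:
$v{\left(V \right)} = V$
$- 7 \left(v{\left(-1 \right)} + 51\right) = - 7 \left(-1 + 51\right) = \left(-7\right) 50 = -350$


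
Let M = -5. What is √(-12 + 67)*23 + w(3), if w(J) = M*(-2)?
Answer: 10 + 23*√55 ≈ 180.57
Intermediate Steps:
w(J) = 10 (w(J) = -5*(-2) = 10)
√(-12 + 67)*23 + w(3) = √(-12 + 67)*23 + 10 = √55*23 + 10 = 23*√55 + 10 = 10 + 23*√55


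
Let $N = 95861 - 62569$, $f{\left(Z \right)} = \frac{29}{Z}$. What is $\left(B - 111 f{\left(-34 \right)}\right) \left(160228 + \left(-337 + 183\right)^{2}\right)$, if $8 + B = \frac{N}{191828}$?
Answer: $\frac{109448427468}{6851} \approx 1.5976 \cdot 10^{7}$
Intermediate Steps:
$N = 33292$
$B = - \frac{53619}{6851}$ ($B = -8 + \frac{33292}{191828} = -8 + 33292 \cdot \frac{1}{191828} = -8 + \frac{1189}{6851} = - \frac{53619}{6851} \approx -7.8264$)
$\left(B - 111 f{\left(-34 \right)}\right) \left(160228 + \left(-337 + 183\right)^{2}\right) = \left(- \frac{53619}{6851} - 111 \frac{29}{-34}\right) \left(160228 + \left(-337 + 183\right)^{2}\right) = \left(- \frac{53619}{6851} - 111 \cdot 29 \left(- \frac{1}{34}\right)\right) \left(160228 + \left(-154\right)^{2}\right) = \left(- \frac{53619}{6851} - - \frac{3219}{34}\right) \left(160228 + 23716\right) = \left(- \frac{53619}{6851} + \frac{3219}{34}\right) 183944 = \frac{1190019}{13702} \cdot 183944 = \frac{109448427468}{6851}$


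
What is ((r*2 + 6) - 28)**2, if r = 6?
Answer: 100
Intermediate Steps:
((r*2 + 6) - 28)**2 = ((6*2 + 6) - 28)**2 = ((12 + 6) - 28)**2 = (18 - 28)**2 = (-10)**2 = 100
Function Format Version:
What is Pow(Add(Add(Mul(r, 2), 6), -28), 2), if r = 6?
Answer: 100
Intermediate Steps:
Pow(Add(Add(Mul(r, 2), 6), -28), 2) = Pow(Add(Add(Mul(6, 2), 6), -28), 2) = Pow(Add(Add(12, 6), -28), 2) = Pow(Add(18, -28), 2) = Pow(-10, 2) = 100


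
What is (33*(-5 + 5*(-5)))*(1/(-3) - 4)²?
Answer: -18590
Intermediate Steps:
(33*(-5 + 5*(-5)))*(1/(-3) - 4)² = (33*(-5 - 25))*(-⅓ - 4)² = (33*(-30))*(-13/3)² = -990*169/9 = -18590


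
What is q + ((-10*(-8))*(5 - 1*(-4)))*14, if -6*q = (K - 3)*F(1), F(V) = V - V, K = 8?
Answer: 10080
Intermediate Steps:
F(V) = 0
q = 0 (q = -(8 - 3)*0/6 = -5*0/6 = -1/6*0 = 0)
q + ((-10*(-8))*(5 - 1*(-4)))*14 = 0 + ((-10*(-8))*(5 - 1*(-4)))*14 = 0 + (80*(5 + 4))*14 = 0 + (80*9)*14 = 0 + 720*14 = 0 + 10080 = 10080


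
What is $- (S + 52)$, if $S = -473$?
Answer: $421$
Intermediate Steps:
$- (S + 52) = - (-473 + 52) = \left(-1\right) \left(-421\right) = 421$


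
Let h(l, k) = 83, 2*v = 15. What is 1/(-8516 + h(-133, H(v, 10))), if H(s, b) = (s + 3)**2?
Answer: -1/8433 ≈ -0.00011858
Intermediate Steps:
v = 15/2 (v = (1/2)*15 = 15/2 ≈ 7.5000)
H(s, b) = (3 + s)**2
1/(-8516 + h(-133, H(v, 10))) = 1/(-8516 + 83) = 1/(-8433) = -1/8433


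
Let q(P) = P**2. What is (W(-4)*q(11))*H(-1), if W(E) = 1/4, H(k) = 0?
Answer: 0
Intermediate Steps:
W(E) = 1/4
(W(-4)*q(11))*H(-1) = ((1/4)*11**2)*0 = ((1/4)*121)*0 = (121/4)*0 = 0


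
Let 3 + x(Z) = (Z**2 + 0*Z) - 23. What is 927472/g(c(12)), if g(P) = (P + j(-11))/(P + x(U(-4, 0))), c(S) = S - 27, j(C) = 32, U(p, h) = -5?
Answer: -14839552/17 ≈ -8.7292e+5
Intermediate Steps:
c(S) = -27 + S
x(Z) = -26 + Z**2 (x(Z) = -3 + ((Z**2 + 0*Z) - 23) = -3 + ((Z**2 + 0) - 23) = -3 + (Z**2 - 23) = -3 + (-23 + Z**2) = -26 + Z**2)
g(P) = (32 + P)/(-1 + P) (g(P) = (P + 32)/(P + (-26 + (-5)**2)) = (32 + P)/(P + (-26 + 25)) = (32 + P)/(P - 1) = (32 + P)/(-1 + P))
927472/g(c(12)) = 927472/(((32 + (-27 + 12))/(-1 + (-27 + 12)))) = 927472/(((32 - 15)/(-1 - 15))) = 927472/((17/(-16))) = 927472/((-1/16*17)) = 927472/(-17/16) = 927472*(-16/17) = -14839552/17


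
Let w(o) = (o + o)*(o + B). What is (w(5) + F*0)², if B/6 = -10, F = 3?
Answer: 302500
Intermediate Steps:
B = -60 (B = 6*(-10) = -60)
w(o) = 2*o*(-60 + o) (w(o) = (o + o)*(o - 60) = (2*o)*(-60 + o) = 2*o*(-60 + o))
(w(5) + F*0)² = (2*5*(-60 + 5) + 3*0)² = (2*5*(-55) + 0)² = (-550 + 0)² = (-550)² = 302500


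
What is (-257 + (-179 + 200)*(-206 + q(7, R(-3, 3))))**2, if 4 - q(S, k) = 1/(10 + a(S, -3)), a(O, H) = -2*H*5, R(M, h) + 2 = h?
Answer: 32393160361/1600 ≈ 2.0246e+7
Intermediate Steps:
R(M, h) = -2 + h
a(O, H) = -10*H
q(S, k) = 159/40 (q(S, k) = 4 - 1/(10 - 10*(-3)) = 4 - 1/(10 + 30) = 4 - 1/40 = 159/40)
(-257 + (-179 + 200)*(-206 + q(7, R(-3, 3))))**2 = (-257 + (-179 + 200)*(-206 + 159/40))**2 = (-257 + 21*(-8081/40))**2 = (-257 - 169701/40)**2 = (-179981/40)**2 = 32393160361/1600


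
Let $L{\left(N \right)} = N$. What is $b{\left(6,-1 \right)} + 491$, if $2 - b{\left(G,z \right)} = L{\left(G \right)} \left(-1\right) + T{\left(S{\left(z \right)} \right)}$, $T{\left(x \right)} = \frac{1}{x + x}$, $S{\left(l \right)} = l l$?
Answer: $\frac{997}{2} \approx 498.5$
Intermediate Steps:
$S{\left(l \right)} = l^{2}$
$T{\left(x \right)} = \frac{1}{2 x}$
$b{\left(G,z \right)} = 2 + G - \frac{1}{2 z^{2}}$ ($b{\left(G,z \right)} = 2 - \left(G \left(-1\right) + \frac{1}{2 z^{2}}\right) = 2 - \left(- G + \frac{1}{2 z^{2}}\right) = 2 - \left(\frac{1}{2 z^{2}} - G\right) = 2 + \left(G - \frac{1}{2 z^{2}}\right) = 2 + G - \frac{1}{2 z^{2}}$)
$b{\left(6,-1 \right)} + 491 = \left(2 + 6 - \frac{1}{2 \cdot 1}\right) + 491 = \left(2 + 6 - \frac{1}{2}\right) + 491 = \frac{15}{2} + 491 = \frac{997}{2}$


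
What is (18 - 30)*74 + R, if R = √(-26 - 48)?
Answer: -888 + I*√74 ≈ -888.0 + 8.6023*I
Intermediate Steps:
R = I*√74 (R = √(-74) = I*√74 ≈ 8.6023*I)
(18 - 30)*74 + R = (18 - 30)*74 + I*√74 = -12*74 + I*√74 = -888 + I*√74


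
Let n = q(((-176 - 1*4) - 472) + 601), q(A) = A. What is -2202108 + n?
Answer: -2202159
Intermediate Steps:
n = -51 (n = ((-176 - 1*4) - 472) + 601 = ((-176 - 4) - 472) + 601 = (-180 - 472) + 601 = -652 + 601 = -51)
-2202108 + n = -2202108 - 51 = -2202159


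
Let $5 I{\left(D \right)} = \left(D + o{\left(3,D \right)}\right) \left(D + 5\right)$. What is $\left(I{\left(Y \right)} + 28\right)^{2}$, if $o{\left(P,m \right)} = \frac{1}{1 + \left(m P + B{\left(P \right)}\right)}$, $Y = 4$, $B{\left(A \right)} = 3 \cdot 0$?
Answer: $\frac{5276209}{4225} \approx 1248.8$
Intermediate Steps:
$B{\left(A \right)} = 0$
$o{\left(P,m \right)} = \frac{1}{1 + P m}$ ($o{\left(P,m \right)} = \frac{1}{1 + \left(m P + 0\right)} = \frac{1}{1 + \left(P m + 0\right)} = \frac{1}{1 + P m}$)
$I{\left(D \right)} = \frac{\left(5 + D\right) \left(D + \frac{1}{1 + 3 D}\right)}{5}$ ($I{\left(D \right)} = \frac{\left(D + \frac{1}{1 + 3 D}\right) \left(D + 5\right)}{5} = \frac{\left(D + \frac{1}{1 + 3 D}\right) \left(5 + D\right)}{5} = \frac{\left(5 + D\right) \left(D + \frac{1}{1 + 3 D}\right)}{5}$)
$\left(I{\left(Y \right)} + 28\right)^{2} = \left(\frac{5 + 3 \cdot 4^{3} + 6 \cdot 4 + 16 \cdot 4^{2}}{5 \left(1 + 3 \cdot 4\right)} + 28\right)^{2} = \left(\frac{5 + 3 \cdot 64 + 24 + 16 \cdot 16}{5 \left(1 + 12\right)} + 28\right)^{2} = \left(\frac{5 + 192 + 24 + 256}{5 \cdot 13} + 28\right)^{2} = \left(\frac{1}{5} \cdot \frac{1}{13} \cdot 477 + 28\right)^{2} = \left(\frac{477}{65} + 28\right)^{2} = \left(\frac{2297}{65}\right)^{2} = \frac{5276209}{4225}$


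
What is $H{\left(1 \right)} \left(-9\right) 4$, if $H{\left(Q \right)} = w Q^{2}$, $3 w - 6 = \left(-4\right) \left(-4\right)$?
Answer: $-264$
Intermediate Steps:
$w = \frac{22}{3}$ ($w = 2 + \frac{\left(-4\right) \left(-4\right)}{3} = 2 + \frac{1}{3} \cdot 16 = 2 + \frac{16}{3} = \frac{22}{3} \approx 7.3333$)
$H{\left(Q \right)} = \frac{22 Q^{2}}{3}$
$H{\left(1 \right)} \left(-9\right) 4 = \frac{22 \cdot 1^{2}}{3} \left(-9\right) 4 = \frac{22}{3} \cdot 1 \left(-9\right) 4 = \frac{22}{3} \left(-9\right) 4 = \left(-66\right) 4 = -264$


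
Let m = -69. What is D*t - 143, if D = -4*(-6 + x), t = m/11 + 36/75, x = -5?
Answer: -9947/25 ≈ -397.88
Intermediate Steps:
t = -1593/275 (t = -69/11 + 36/75 = -69*1/11 + 36*(1/75) = -69/11 + 12/25 = -1593/275 ≈ -5.7927)
D = 44 (D = -4*(-6 - 5) = -4*(-11) = 44)
D*t - 143 = 44*(-1593/275) - 143 = -6372/25 - 143 = -9947/25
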